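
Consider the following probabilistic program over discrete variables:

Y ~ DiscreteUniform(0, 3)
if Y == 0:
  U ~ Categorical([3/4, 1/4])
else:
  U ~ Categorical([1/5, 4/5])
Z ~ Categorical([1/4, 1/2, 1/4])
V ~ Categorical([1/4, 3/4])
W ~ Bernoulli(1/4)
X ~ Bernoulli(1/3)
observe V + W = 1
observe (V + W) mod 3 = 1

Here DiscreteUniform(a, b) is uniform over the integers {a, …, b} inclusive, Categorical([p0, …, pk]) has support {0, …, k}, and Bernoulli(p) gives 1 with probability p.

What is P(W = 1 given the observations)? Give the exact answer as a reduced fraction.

Enumerate traces; 96 have nonzero weight after conditioning:
  (Y=0, U=0, Z=0, V=0, W=1, X=0) weight 1/512
  (Y=0, U=0, Z=0, V=0, W=1, X=1) weight 1/1024
  (Y=0, U=0, Z=0, V=1, W=0, X=0) weight 9/512
  (Y=0, U=0, Z=0, V=1, W=0, X=1) weight 9/1024
  (Y=0, U=0, Z=1, V=0, W=1, X=0) weight 1/256
  (Y=0, U=0, Z=1, V=0, W=1, X=1) weight 1/512
  (Y=0, U=0, Z=1, V=1, W=0, X=0) weight 9/256
  (Y=0, U=0, Z=1, V=1, W=0, X=1) weight 9/512
  … 88 more
Group by W:
  weight(W=0) = 9/16
  weight(W=1) = 1/16
Total weight = 9/16 + 1/16 = 5/8
P(W=0 | obs) = 9/16 / 5/8 = 9/10
P(W=1 | obs) = 1/16 / 5/8 = 1/10

P(W = 1 | obs) = 1/10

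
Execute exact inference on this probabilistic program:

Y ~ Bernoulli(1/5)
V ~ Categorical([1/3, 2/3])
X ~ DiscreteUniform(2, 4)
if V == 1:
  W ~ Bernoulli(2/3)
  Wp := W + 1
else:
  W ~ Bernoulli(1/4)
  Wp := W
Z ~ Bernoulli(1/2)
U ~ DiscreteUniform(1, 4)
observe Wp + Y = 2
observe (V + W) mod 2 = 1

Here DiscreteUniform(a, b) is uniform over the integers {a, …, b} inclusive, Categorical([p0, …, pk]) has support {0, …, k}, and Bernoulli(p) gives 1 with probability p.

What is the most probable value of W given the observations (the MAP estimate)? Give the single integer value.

Enumerate traces; 48 have nonzero weight after conditioning:
  (Y=1, V=0, X=2, W=1, Z=0, U=1) weight 1/1440
  (Y=1, V=0, X=2, W=1, Z=0, U=2) weight 1/1440
  (Y=1, V=0, X=2, W=1, Z=0, U=3) weight 1/1440
  (Y=1, V=0, X=2, W=1, Z=0, U=4) weight 1/1440
  (Y=1, V=0, X=2, W=1, Z=1, U=1) weight 1/1440
  (Y=1, V=0, X=2, W=1, Z=1, U=2) weight 1/1440
  (Y=1, V=0, X=2, W=1, Z=1, U=3) weight 1/1440
  (Y=1, V=0, X=2, W=1, Z=1, U=4) weight 1/1440
  (Y=1, V=1, X=2, W=0, Z=0, U=1) weight 1/540
  … 39 more
Group by W:
  weight(W=0) = 2/45
  weight(W=1) = 1/60
Total weight = 2/45 + 1/60 = 11/180
P(W=0 | obs) = 2/45 / 11/180 = 8/11
P(W=1 | obs) = 1/60 / 11/180 = 3/11
argmax = 0

argmax_v P(W = v | obs) = 0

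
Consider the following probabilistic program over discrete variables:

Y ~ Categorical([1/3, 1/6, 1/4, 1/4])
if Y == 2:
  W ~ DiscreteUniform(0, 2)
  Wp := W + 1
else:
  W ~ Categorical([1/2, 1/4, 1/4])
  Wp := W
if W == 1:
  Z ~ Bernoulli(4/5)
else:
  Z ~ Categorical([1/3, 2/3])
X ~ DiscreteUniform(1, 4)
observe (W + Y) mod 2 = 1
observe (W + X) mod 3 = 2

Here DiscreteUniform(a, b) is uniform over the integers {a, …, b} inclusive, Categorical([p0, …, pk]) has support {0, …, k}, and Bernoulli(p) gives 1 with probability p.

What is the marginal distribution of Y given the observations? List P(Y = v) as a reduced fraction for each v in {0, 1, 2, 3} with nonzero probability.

Enumerate traces; 16 have nonzero weight after conditioning:
  (Y=0, W=1, Z=0, X=1) weight 1/240
  (Y=0, W=1, Z=0, X=4) weight 1/240
  (Y=0, W=1, Z=1, X=1) weight 1/60
  (Y=0, W=1, Z=1, X=4) weight 1/60
  (Y=1, W=0, Z=0, X=2) weight 1/144
  (Y=1, W=0, Z=1, X=2) weight 1/72
  (Y=1, W=2, Z=0, X=3) weight 1/288
  (Y=1, W=2, Z=1, X=3) weight 1/144
  (Y=2, W=1, Z=0, X=1) weight 1/240
  (Y=3, W=0, Z=0, X=2) weight 1/96
  … 6 more
Group by Y:
  weight(Y=0) = 1/24
  weight(Y=1) = 1/32
  weight(Y=2) = 1/24
  weight(Y=3) = 3/64
Total weight = 1/24 + 1/32 + 1/24 + 3/64 = 31/192
P(Y=0 | obs) = 1/24 / 31/192 = 8/31
P(Y=1 | obs) = 1/32 / 31/192 = 6/31
P(Y=2 | obs) = 1/24 / 31/192 = 8/31
P(Y=3 | obs) = 3/64 / 31/192 = 9/31

P(Y=0) = 8/31, P(Y=1) = 6/31, P(Y=2) = 8/31, P(Y=3) = 9/31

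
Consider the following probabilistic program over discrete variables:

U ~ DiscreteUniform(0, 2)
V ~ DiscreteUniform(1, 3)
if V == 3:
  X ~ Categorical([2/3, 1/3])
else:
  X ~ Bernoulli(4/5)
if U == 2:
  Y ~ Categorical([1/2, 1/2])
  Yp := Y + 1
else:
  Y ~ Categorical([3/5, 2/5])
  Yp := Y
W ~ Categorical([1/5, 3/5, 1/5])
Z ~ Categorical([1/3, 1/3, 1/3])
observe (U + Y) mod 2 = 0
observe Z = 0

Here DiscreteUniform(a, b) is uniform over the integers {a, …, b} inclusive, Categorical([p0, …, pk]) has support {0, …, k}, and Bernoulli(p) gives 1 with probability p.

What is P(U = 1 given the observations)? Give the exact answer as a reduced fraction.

P(U = 1 | obs) = 4/15

Enumerate traces; 54 have nonzero weight after conditioning:
  (U=0, V=1, X=0, Y=0, W=0, Z=0) weight 1/1125
  (U=0, V=1, X=0, Y=0, W=1, Z=0) weight 1/375
  (U=0, V=1, X=0, Y=0, W=2, Z=0) weight 1/1125
  (U=0, V=1, X=1, Y=0, W=0, Z=0) weight 4/1125
  (U=0, V=1, X=1, Y=0, W=1, Z=0) weight 4/375
  (U=0, V=1, X=1, Y=0, W=2, Z=0) weight 4/1125
  (U=0, V=2, X=0, Y=0, W=0, Z=0) weight 1/1125
  (U=0, V=2, X=0, Y=0, W=1, Z=0) weight 1/375
  (U=1, V=1, X=0, Y=1, W=0, Z=0) weight 2/3375
  (U=2, V=1, X=0, Y=0, W=0, Z=0) weight 1/1350
  … 44 more
Group by U:
  weight(U=0) = 1/15
  weight(U=1) = 2/45
  weight(U=2) = 1/18
Total weight = 1/15 + 2/45 + 1/18 = 1/6
P(U=0 | obs) = 1/15 / 1/6 = 2/5
P(U=1 | obs) = 2/45 / 1/6 = 4/15
P(U=2 | obs) = 1/18 / 1/6 = 1/3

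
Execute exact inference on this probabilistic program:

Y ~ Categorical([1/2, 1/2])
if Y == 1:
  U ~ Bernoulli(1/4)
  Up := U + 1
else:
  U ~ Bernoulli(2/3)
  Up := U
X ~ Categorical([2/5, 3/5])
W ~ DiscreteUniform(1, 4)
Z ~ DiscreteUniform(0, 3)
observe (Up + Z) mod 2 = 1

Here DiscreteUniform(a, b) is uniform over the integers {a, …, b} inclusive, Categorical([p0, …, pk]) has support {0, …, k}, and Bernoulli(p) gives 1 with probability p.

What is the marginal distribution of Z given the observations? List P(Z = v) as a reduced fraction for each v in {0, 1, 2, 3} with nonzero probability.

Enumerate traces; 64 have nonzero weight after conditioning:
  (Y=0, U=0, X=0, W=1, Z=1) weight 1/240
  (Y=0, U=0, X=0, W=1, Z=3) weight 1/240
  (Y=0, U=0, X=0, W=2, Z=1) weight 1/240
  (Y=0, U=0, X=0, W=2, Z=3) weight 1/240
  (Y=0, U=0, X=0, W=3, Z=1) weight 1/240
  (Y=0, U=0, X=0, W=3, Z=3) weight 1/240
  (Y=0, U=0, X=0, W=4, Z=1) weight 1/240
  (Y=0, U=0, X=0, W=4, Z=3) weight 1/240
  (Y=0, U=1, X=0, W=1, Z=0) weight 1/120
  (Y=0, U=1, X=0, W=1, Z=2) weight 1/120
  … 54 more
Group by Z:
  weight(Z=0) = 17/96
  weight(Z=1) = 7/96
  weight(Z=2) = 17/96
  weight(Z=3) = 7/96
Total weight = 17/96 + 7/96 + 17/96 + 7/96 = 1/2
P(Z=0 | obs) = 17/96 / 1/2 = 17/48
P(Z=1 | obs) = 7/96 / 1/2 = 7/48
P(Z=2 | obs) = 17/96 / 1/2 = 17/48
P(Z=3 | obs) = 7/96 / 1/2 = 7/48

P(Z=0) = 17/48, P(Z=1) = 7/48, P(Z=2) = 17/48, P(Z=3) = 7/48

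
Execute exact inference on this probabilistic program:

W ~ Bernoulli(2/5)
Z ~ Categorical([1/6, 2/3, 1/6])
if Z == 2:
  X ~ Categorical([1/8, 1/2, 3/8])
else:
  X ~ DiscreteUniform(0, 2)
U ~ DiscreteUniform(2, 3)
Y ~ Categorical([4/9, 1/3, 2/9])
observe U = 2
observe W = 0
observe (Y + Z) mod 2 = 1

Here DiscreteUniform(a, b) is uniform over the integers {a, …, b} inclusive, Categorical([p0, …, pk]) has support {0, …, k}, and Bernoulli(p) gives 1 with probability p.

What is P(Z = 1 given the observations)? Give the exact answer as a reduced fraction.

P(Z = 1 | obs) = 4/5

Enumerate traces; 12 have nonzero weight after conditioning:
  (W=0, Z=0, X=0, U=2, Y=1) weight 1/180
  (W=0, Z=0, X=1, U=2, Y=1) weight 1/180
  (W=0, Z=0, X=2, U=2, Y=1) weight 1/180
  (W=0, Z=1, X=0, U=2, Y=0) weight 4/135
  (W=0, Z=1, X=0, U=2, Y=2) weight 2/135
  (W=0, Z=1, X=1, U=2, Y=0) weight 4/135
  (W=0, Z=1, X=1, U=2, Y=2) weight 2/135
  (W=0, Z=1, X=2, U=2, Y=0) weight 4/135
  (W=0, Z=2, X=0, U=2, Y=1) weight 1/480
  … 3 more
Group by Z:
  weight(Z=0) = 1/60
  weight(Z=1) = 2/15
  weight(Z=2) = 1/60
Total weight = 1/60 + 2/15 + 1/60 = 1/6
P(Z=0 | obs) = 1/60 / 1/6 = 1/10
P(Z=1 | obs) = 2/15 / 1/6 = 4/5
P(Z=2 | obs) = 1/60 / 1/6 = 1/10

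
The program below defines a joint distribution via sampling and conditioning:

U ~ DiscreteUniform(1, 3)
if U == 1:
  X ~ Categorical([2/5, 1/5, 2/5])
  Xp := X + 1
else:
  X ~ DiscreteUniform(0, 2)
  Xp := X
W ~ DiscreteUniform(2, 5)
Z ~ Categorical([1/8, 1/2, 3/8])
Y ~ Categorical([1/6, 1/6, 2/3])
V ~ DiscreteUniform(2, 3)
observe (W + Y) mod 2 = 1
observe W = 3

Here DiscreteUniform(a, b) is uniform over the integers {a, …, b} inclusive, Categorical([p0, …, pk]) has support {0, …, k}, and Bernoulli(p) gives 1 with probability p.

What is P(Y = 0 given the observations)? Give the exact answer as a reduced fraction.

Enumerate traces; 108 have nonzero weight after conditioning:
  (U=1, X=0, W=3, Z=0, Y=0, V=2) weight 1/2880
  (U=1, X=0, W=3, Z=0, Y=0, V=3) weight 1/2880
  (U=1, X=0, W=3, Z=0, Y=2, V=2) weight 1/720
  (U=1, X=0, W=3, Z=0, Y=2, V=3) weight 1/720
  (U=1, X=0, W=3, Z=1, Y=0, V=2) weight 1/720
  (U=1, X=0, W=3, Z=1, Y=0, V=3) weight 1/720
  (U=1, X=0, W=3, Z=1, Y=2, V=2) weight 1/180
  (U=1, X=0, W=3, Z=1, Y=2, V=3) weight 1/180
  … 100 more
Group by Y:
  weight(Y=0) = 1/24
  weight(Y=2) = 1/6
Total weight = 1/24 + 1/6 = 5/24
P(Y=0 | obs) = 1/24 / 5/24 = 1/5
P(Y=2 | obs) = 1/6 / 5/24 = 4/5

P(Y = 0 | obs) = 1/5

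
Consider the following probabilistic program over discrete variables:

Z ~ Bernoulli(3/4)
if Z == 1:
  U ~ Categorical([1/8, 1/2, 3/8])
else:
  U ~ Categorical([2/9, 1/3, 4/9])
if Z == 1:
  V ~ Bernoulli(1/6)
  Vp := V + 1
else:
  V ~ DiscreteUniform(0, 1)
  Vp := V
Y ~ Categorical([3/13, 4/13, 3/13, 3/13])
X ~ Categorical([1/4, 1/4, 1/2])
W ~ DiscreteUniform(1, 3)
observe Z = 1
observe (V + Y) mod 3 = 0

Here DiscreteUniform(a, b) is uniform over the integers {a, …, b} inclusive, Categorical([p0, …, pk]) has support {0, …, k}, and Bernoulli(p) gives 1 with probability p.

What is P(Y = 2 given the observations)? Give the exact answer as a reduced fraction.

P(Y = 2 | obs) = 1/11

Enumerate traces; 81 have nonzero weight after conditioning:
  (Z=1, U=0, V=0, Y=0, X=0, W=1) weight 5/3328
  (Z=1, U=0, V=0, Y=0, X=0, W=2) weight 5/3328
  (Z=1, U=0, V=0, Y=0, X=0, W=3) weight 5/3328
  (Z=1, U=0, V=0, Y=0, X=1, W=1) weight 5/3328
  (Z=1, U=0, V=0, Y=0, X=1, W=2) weight 5/3328
  (Z=1, U=0, V=0, Y=0, X=1, W=3) weight 5/3328
  (Z=1, U=0, V=0, Y=0, X=2, W=1) weight 5/1664
  (Z=1, U=0, V=0, Y=0, X=2, W=2) weight 5/1664
  (Z=1, U=0, V=0, Y=3, X=0, W=1) weight 5/3328
  (Z=1, U=0, V=1, Y=2, X=0, W=1) weight 1/3328
  … 71 more
Group by Y:
  weight(Y=0) = 15/104
  weight(Y=2) = 3/104
  weight(Y=3) = 15/104
Total weight = 15/104 + 3/104 + 15/104 = 33/104
P(Y=0 | obs) = 15/104 / 33/104 = 5/11
P(Y=2 | obs) = 3/104 / 33/104 = 1/11
P(Y=3 | obs) = 15/104 / 33/104 = 5/11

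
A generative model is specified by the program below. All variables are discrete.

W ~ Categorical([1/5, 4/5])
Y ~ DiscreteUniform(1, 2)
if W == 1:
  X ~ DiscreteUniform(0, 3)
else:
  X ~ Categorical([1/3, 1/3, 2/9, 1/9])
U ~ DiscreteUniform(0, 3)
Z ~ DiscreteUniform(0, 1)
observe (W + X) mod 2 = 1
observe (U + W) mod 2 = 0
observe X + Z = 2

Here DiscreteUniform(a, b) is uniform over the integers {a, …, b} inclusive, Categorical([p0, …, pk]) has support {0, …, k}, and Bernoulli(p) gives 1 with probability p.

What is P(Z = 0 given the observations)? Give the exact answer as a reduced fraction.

Enumerate traces; 8 have nonzero weight after conditioning:
  (W=0, Y=1, X=1, U=0, Z=1) weight 1/240
  (W=0, Y=1, X=1, U=2, Z=1) weight 1/240
  (W=0, Y=2, X=1, U=0, Z=1) weight 1/240
  (W=0, Y=2, X=1, U=2, Z=1) weight 1/240
  (W=1, Y=1, X=2, U=1, Z=0) weight 1/80
  (W=1, Y=1, X=2, U=3, Z=0) weight 1/80
  (W=1, Y=2, X=2, U=1, Z=0) weight 1/80
  (W=1, Y=2, X=2, U=3, Z=0) weight 1/80
Group by Z:
  weight(Z=0) = 1/20
  weight(Z=1) = 1/60
Total weight = 1/20 + 1/60 = 1/15
P(Z=0 | obs) = 1/20 / 1/15 = 3/4
P(Z=1 | obs) = 1/60 / 1/15 = 1/4

P(Z = 0 | obs) = 3/4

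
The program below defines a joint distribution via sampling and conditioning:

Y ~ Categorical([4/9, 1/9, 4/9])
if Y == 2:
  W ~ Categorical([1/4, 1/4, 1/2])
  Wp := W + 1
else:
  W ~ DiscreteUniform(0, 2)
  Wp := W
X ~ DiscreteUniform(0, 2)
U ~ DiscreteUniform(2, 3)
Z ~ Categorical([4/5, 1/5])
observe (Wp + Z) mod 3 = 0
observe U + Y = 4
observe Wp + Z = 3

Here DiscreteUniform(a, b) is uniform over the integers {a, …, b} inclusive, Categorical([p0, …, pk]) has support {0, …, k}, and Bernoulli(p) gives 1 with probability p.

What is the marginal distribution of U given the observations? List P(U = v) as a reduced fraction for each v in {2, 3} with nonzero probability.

Enumerate traces; 9 have nonzero weight after conditioning:
  (Y=1, W=2, X=0, U=3, Z=1) weight 1/810
  (Y=1, W=2, X=1, U=3, Z=1) weight 1/810
  (Y=1, W=2, X=2, U=3, Z=1) weight 1/810
  (Y=2, W=1, X=0, U=2, Z=1) weight 1/270
  (Y=2, W=1, X=1, U=2, Z=1) weight 1/270
  (Y=2, W=1, X=2, U=2, Z=1) weight 1/270
  (Y=2, W=2, X=0, U=2, Z=0) weight 4/135
  (Y=2, W=2, X=1, U=2, Z=0) weight 4/135
  … 1 more
Group by U:
  weight(U=2) = 1/10
  weight(U=3) = 1/270
Total weight = 1/10 + 1/270 = 14/135
P(U=2 | obs) = 1/10 / 14/135 = 27/28
P(U=3 | obs) = 1/270 / 14/135 = 1/28

P(U=2) = 27/28, P(U=3) = 1/28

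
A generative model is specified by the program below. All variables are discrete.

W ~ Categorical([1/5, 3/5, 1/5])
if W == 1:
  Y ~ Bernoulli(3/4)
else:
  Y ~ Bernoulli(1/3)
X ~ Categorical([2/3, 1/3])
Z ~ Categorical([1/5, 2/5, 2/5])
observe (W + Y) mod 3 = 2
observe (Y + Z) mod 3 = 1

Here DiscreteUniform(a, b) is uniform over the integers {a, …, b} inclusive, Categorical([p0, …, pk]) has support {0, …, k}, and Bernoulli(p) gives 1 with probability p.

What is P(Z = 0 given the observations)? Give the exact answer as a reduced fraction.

P(Z = 0 | obs) = 27/43

Enumerate traces; 4 have nonzero weight after conditioning:
  (W=1, Y=1, X=0, Z=0) weight 3/50
  (W=1, Y=1, X=1, Z=0) weight 3/100
  (W=2, Y=0, X=0, Z=1) weight 8/225
  (W=2, Y=0, X=1, Z=1) weight 4/225
Group by Z:
  weight(Z=0) = 9/100
  weight(Z=1) = 4/75
Total weight = 9/100 + 4/75 = 43/300
P(Z=0 | obs) = 9/100 / 43/300 = 27/43
P(Z=1 | obs) = 4/75 / 43/300 = 16/43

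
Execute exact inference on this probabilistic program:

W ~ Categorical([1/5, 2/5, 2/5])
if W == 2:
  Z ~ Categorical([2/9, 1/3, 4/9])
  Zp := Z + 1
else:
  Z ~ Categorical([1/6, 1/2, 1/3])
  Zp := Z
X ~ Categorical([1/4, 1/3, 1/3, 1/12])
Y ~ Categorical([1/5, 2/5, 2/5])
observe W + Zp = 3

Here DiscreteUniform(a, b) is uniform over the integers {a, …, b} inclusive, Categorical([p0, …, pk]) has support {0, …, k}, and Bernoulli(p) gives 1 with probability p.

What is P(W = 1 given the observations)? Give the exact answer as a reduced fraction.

P(W = 1 | obs) = 3/5

Enumerate traces; 24 have nonzero weight after conditioning:
  (W=1, Z=2, X=0, Y=0) weight 1/150
  (W=1, Z=2, X=0, Y=1) weight 1/75
  (W=1, Z=2, X=0, Y=2) weight 1/75
  (W=1, Z=2, X=1, Y=0) weight 2/225
  (W=1, Z=2, X=1, Y=1) weight 4/225
  (W=1, Z=2, X=1, Y=2) weight 4/225
  (W=1, Z=2, X=2, Y=0) weight 2/225
  (W=1, Z=2, X=2, Y=1) weight 4/225
  (W=2, Z=0, X=0, Y=0) weight 1/225
  … 15 more
Group by W:
  weight(W=1) = 2/15
  weight(W=2) = 4/45
Total weight = 2/15 + 4/45 = 2/9
P(W=1 | obs) = 2/15 / 2/9 = 3/5
P(W=2 | obs) = 4/45 / 2/9 = 2/5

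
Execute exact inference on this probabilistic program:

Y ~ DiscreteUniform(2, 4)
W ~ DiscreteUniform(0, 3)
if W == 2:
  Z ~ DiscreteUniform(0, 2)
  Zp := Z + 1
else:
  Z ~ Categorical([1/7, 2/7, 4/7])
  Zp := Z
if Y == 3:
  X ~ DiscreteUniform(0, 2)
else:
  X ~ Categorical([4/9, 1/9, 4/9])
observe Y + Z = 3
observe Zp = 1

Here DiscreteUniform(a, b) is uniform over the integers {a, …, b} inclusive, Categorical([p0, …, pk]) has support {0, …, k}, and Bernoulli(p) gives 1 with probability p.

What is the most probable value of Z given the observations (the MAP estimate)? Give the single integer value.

argmax_v P(Z = v | obs) = 1

Enumerate traces; 12 have nonzero weight after conditioning:
  (Y=2, W=0, Z=1, X=0) weight 2/189
  (Y=2, W=0, Z=1, X=1) weight 1/378
  (Y=2, W=0, Z=1, X=2) weight 2/189
  (Y=2, W=1, Z=1, X=0) weight 2/189
  (Y=2, W=1, Z=1, X=1) weight 1/378
  (Y=2, W=1, Z=1, X=2) weight 2/189
  (Y=2, W=3, Z=1, X=0) weight 2/189
  (Y=2, W=3, Z=1, X=1) weight 1/378
  (Y=3, W=2, Z=0, X=0) weight 1/108
  … 3 more
Group by Z:
  weight(Z=0) = 1/36
  weight(Z=1) = 1/14
Total weight = 1/36 + 1/14 = 25/252
P(Z=0 | obs) = 1/36 / 25/252 = 7/25
P(Z=1 | obs) = 1/14 / 25/252 = 18/25
argmax = 1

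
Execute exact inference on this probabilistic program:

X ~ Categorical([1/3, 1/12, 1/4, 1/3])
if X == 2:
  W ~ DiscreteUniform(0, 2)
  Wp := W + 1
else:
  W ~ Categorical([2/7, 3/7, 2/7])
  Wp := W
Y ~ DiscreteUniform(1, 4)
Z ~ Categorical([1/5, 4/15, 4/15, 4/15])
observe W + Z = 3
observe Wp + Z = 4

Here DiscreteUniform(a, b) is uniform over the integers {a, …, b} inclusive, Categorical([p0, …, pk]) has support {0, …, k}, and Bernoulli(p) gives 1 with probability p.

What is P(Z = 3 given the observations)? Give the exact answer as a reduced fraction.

Enumerate traces; 12 have nonzero weight after conditioning:
  (X=2, W=0, Y=1, Z=3) weight 1/180
  (X=2, W=0, Y=2, Z=3) weight 1/180
  (X=2, W=0, Y=3, Z=3) weight 1/180
  (X=2, W=0, Y=4, Z=3) weight 1/180
  (X=2, W=1, Y=1, Z=2) weight 1/180
  (X=2, W=1, Y=2, Z=2) weight 1/180
  (X=2, W=1, Y=3, Z=2) weight 1/180
  (X=2, W=1, Y=4, Z=2) weight 1/180
  (X=2, W=2, Y=1, Z=1) weight 1/180
  … 3 more
Group by Z:
  weight(Z=1) = 1/45
  weight(Z=2) = 1/45
  weight(Z=3) = 1/45
Total weight = 1/45 + 1/45 + 1/45 = 1/15
P(Z=1 | obs) = 1/45 / 1/15 = 1/3
P(Z=2 | obs) = 1/45 / 1/15 = 1/3
P(Z=3 | obs) = 1/45 / 1/15 = 1/3

P(Z = 3 | obs) = 1/3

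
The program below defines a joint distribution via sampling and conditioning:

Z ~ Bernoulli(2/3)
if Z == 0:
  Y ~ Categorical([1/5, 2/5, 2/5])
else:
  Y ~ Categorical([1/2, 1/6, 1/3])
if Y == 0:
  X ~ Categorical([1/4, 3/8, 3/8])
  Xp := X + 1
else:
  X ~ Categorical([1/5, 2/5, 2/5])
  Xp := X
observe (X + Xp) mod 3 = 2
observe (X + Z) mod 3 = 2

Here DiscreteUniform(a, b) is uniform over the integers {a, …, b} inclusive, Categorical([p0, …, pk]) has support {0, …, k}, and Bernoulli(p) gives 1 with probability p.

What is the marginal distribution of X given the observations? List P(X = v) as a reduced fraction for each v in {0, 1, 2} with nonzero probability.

P(X=1) = 16/19, P(X=2) = 3/19

Enumerate traces; 3 have nonzero weight after conditioning:
  (Z=0, Y=0, X=2) weight 1/40
  (Z=1, Y=1, X=1) weight 2/45
  (Z=1, Y=2, X=1) weight 4/45
Group by X:
  weight(X=1) = 2/15
  weight(X=2) = 1/40
Total weight = 2/15 + 1/40 = 19/120
P(X=1 | obs) = 2/15 / 19/120 = 16/19
P(X=2 | obs) = 1/40 / 19/120 = 3/19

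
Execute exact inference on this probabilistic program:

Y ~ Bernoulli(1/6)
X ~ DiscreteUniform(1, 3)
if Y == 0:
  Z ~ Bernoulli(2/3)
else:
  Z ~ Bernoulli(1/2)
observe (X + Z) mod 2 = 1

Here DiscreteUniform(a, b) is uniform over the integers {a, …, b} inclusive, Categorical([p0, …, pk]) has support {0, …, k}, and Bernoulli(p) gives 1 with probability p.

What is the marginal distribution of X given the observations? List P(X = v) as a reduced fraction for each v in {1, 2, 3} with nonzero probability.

P(X=1) = 13/49, P(X=2) = 23/49, P(X=3) = 13/49

Enumerate traces; 6 have nonzero weight after conditioning:
  (Y=0, X=1, Z=0) weight 5/54
  (Y=0, X=2, Z=1) weight 5/27
  (Y=0, X=3, Z=0) weight 5/54
  (Y=1, X=1, Z=0) weight 1/36
  (Y=1, X=2, Z=1) weight 1/36
  (Y=1, X=3, Z=0) weight 1/36
Group by X:
  weight(X=1) = 13/108
  weight(X=2) = 23/108
  weight(X=3) = 13/108
Total weight = 13/108 + 23/108 + 13/108 = 49/108
P(X=1 | obs) = 13/108 / 49/108 = 13/49
P(X=2 | obs) = 23/108 / 49/108 = 23/49
P(X=3 | obs) = 13/108 / 49/108 = 13/49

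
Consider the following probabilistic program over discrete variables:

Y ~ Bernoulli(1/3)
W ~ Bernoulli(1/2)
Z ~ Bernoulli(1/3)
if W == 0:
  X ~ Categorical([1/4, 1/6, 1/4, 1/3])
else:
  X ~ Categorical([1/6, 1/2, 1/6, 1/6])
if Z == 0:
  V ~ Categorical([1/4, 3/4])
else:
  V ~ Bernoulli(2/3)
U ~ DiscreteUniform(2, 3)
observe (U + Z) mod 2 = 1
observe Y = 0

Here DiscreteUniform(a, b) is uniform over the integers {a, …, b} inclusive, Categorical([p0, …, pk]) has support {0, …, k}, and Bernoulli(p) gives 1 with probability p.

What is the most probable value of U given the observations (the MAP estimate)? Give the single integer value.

Enumerate traces; 32 have nonzero weight after conditioning:
  (Y=0, W=0, Z=0, X=0, V=0, U=3) weight 1/144
  (Y=0, W=0, Z=0, X=0, V=1, U=3) weight 1/48
  (Y=0, W=0, Z=0, X=1, V=0, U=3) weight 1/216
  (Y=0, W=0, Z=0, X=1, V=1, U=3) weight 1/72
  (Y=0, W=0, Z=0, X=2, V=0, U=3) weight 1/144
  (Y=0, W=0, Z=0, X=2, V=1, U=3) weight 1/48
  (Y=0, W=0, Z=0, X=3, V=0, U=3) weight 1/108
  (Y=0, W=0, Z=0, X=3, V=1, U=3) weight 1/36
  (Y=0, W=0, Z=1, X=0, V=0, U=2) weight 1/216
  … 23 more
Group by U:
  weight(U=2) = 1/9
  weight(U=3) = 2/9
Total weight = 1/9 + 2/9 = 1/3
P(U=2 | obs) = 1/9 / 1/3 = 1/3
P(U=3 | obs) = 2/9 / 1/3 = 2/3
argmax = 3

argmax_v P(U = v | obs) = 3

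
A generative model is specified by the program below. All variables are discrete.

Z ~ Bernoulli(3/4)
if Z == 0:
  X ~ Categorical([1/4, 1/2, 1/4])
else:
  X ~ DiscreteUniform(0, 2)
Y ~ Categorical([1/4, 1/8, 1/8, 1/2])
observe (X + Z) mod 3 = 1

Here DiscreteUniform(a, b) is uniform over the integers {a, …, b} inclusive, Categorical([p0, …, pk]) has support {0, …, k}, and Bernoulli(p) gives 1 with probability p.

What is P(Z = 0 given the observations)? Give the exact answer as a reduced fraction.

Enumerate traces; 8 have nonzero weight after conditioning:
  (Z=0, X=1, Y=0) weight 1/32
  (Z=0, X=1, Y=1) weight 1/64
  (Z=0, X=1, Y=2) weight 1/64
  (Z=0, X=1, Y=3) weight 1/16
  (Z=1, X=0, Y=0) weight 1/16
  (Z=1, X=0, Y=1) weight 1/32
  (Z=1, X=0, Y=2) weight 1/32
  (Z=1, X=0, Y=3) weight 1/8
Group by Z:
  weight(Z=0) = 1/8
  weight(Z=1) = 1/4
Total weight = 1/8 + 1/4 = 3/8
P(Z=0 | obs) = 1/8 / 3/8 = 1/3
P(Z=1 | obs) = 1/4 / 3/8 = 2/3

P(Z = 0 | obs) = 1/3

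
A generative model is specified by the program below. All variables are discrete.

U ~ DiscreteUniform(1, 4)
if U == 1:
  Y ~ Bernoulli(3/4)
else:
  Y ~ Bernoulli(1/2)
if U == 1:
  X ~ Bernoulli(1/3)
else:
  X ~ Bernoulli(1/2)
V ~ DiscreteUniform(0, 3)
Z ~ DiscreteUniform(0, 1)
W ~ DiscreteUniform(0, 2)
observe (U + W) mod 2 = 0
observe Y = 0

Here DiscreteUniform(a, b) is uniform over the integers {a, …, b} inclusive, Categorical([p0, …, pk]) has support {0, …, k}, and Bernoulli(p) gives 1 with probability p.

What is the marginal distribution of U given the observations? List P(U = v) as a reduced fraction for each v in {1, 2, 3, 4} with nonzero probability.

P(U=1) = 1/11, P(U=2) = 4/11, P(U=3) = 2/11, P(U=4) = 4/11

Enumerate traces; 96 have nonzero weight after conditioning:
  (U=1, Y=0, X=0, V=0, Z=0, W=1) weight 1/576
  (U=1, Y=0, X=0, V=0, Z=1, W=1) weight 1/576
  (U=1, Y=0, X=0, V=1, Z=0, W=1) weight 1/576
  (U=1, Y=0, X=0, V=1, Z=1, W=1) weight 1/576
  (U=1, Y=0, X=0, V=2, Z=0, W=1) weight 1/576
  (U=1, Y=0, X=0, V=2, Z=1, W=1) weight 1/576
  (U=1, Y=0, X=0, V=3, Z=0, W=1) weight 1/576
  (U=1, Y=0, X=0, V=3, Z=1, W=1) weight 1/576
  (U=2, Y=0, X=0, V=0, Z=0, W=0) weight 1/384
  (U=3, Y=0, X=0, V=0, Z=0, W=1) weight 1/384
  … 86 more
Group by U:
  weight(U=1) = 1/48
  weight(U=2) = 1/12
  weight(U=3) = 1/24
  weight(U=4) = 1/12
Total weight = 1/48 + 1/12 + 1/24 + 1/12 = 11/48
P(U=1 | obs) = 1/48 / 11/48 = 1/11
P(U=2 | obs) = 1/12 / 11/48 = 4/11
P(U=3 | obs) = 1/24 / 11/48 = 2/11
P(U=4 | obs) = 1/12 / 11/48 = 4/11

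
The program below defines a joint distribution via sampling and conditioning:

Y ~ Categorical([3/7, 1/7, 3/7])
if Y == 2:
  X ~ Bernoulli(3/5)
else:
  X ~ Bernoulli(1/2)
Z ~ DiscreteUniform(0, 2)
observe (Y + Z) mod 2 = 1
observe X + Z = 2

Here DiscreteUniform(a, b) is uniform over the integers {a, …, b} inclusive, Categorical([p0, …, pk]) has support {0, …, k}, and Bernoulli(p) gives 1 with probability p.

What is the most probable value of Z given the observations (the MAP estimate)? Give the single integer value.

Enumerate traces; 3 have nonzero weight after conditioning:
  (Y=0, X=1, Z=1) weight 1/14
  (Y=1, X=0, Z=2) weight 1/42
  (Y=2, X=1, Z=1) weight 3/35
Group by Z:
  weight(Z=1) = 11/70
  weight(Z=2) = 1/42
Total weight = 11/70 + 1/42 = 19/105
P(Z=1 | obs) = 11/70 / 19/105 = 33/38
P(Z=2 | obs) = 1/42 / 19/105 = 5/38
argmax = 1

argmax_v P(Z = v | obs) = 1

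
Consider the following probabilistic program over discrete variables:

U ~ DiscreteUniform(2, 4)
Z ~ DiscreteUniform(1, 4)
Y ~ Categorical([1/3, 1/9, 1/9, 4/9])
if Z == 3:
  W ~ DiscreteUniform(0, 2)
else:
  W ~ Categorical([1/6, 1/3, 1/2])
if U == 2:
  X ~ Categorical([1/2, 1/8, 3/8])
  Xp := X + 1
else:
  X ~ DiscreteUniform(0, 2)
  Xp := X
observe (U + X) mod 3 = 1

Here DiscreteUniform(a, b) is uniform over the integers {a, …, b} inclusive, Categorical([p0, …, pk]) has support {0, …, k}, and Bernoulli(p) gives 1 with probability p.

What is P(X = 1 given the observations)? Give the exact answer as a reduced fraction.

Enumerate traces; 144 have nonzero weight after conditioning:
  (U=2, Z=1, Y=0, W=0, X=2) weight 1/576
  (U=2, Z=1, Y=0, W=1, X=2) weight 1/288
  (U=2, Z=1, Y=0, W=2, X=2) weight 1/192
  (U=2, Z=1, Y=1, W=0, X=2) weight 1/1728
  (U=2, Z=1, Y=1, W=1, X=2) weight 1/864
  (U=2, Z=1, Y=1, W=2, X=2) weight 1/576
  (U=2, Z=1, Y=2, W=0, X=2) weight 1/1728
  (U=2, Z=1, Y=2, W=1, X=2) weight 1/864
  (U=3, Z=1, Y=0, W=0, X=1) weight 1/648
  (U=4, Z=1, Y=0, W=0, X=0) weight 1/648
  … 134 more
Group by X:
  weight(X=0) = 1/9
  weight(X=1) = 1/9
  weight(X=2) = 1/8
Total weight = 1/9 + 1/9 + 1/8 = 25/72
P(X=0 | obs) = 1/9 / 25/72 = 8/25
P(X=1 | obs) = 1/9 / 25/72 = 8/25
P(X=2 | obs) = 1/8 / 25/72 = 9/25

P(X = 1 | obs) = 8/25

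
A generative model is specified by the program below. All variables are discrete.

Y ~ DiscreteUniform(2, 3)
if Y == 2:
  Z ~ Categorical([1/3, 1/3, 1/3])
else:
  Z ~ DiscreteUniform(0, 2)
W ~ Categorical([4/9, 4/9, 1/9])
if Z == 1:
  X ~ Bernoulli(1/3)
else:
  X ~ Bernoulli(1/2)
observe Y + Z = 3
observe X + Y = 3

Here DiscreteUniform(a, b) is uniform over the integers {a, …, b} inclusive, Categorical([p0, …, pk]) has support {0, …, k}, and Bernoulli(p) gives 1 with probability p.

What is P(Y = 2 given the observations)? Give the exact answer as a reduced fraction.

P(Y = 2 | obs) = 2/5

Enumerate traces; 6 have nonzero weight after conditioning:
  (Y=2, Z=1, W=0, X=1) weight 2/81
  (Y=2, Z=1, W=1, X=1) weight 2/81
  (Y=2, Z=1, W=2, X=1) weight 1/162
  (Y=3, Z=0, W=0, X=0) weight 1/27
  (Y=3, Z=0, W=1, X=0) weight 1/27
  (Y=3, Z=0, W=2, X=0) weight 1/108
Group by Y:
  weight(Y=2) = 1/18
  weight(Y=3) = 1/12
Total weight = 1/18 + 1/12 = 5/36
P(Y=2 | obs) = 1/18 / 5/36 = 2/5
P(Y=3 | obs) = 1/12 / 5/36 = 3/5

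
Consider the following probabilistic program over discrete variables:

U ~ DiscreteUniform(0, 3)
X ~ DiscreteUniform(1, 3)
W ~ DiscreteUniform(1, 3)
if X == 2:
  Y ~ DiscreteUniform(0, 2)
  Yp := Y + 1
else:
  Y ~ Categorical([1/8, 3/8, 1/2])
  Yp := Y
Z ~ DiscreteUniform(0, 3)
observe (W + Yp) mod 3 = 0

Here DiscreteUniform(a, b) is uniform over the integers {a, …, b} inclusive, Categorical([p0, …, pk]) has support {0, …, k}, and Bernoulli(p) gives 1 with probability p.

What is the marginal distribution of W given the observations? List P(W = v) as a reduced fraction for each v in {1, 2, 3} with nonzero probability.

P(W=1) = 4/9, P(W=2) = 13/36, P(W=3) = 7/36

Enumerate traces; 144 have nonzero weight after conditioning:
  (U=0, X=1, W=1, Y=2, Z=0) weight 1/288
  (U=0, X=1, W=1, Y=2, Z=1) weight 1/288
  (U=0, X=1, W=1, Y=2, Z=2) weight 1/288
  (U=0, X=1, W=1, Y=2, Z=3) weight 1/288
  (U=0, X=1, W=2, Y=1, Z=0) weight 1/384
  (U=0, X=1, W=2, Y=1, Z=1) weight 1/384
  (U=0, X=1, W=2, Y=1, Z=2) weight 1/384
  (U=0, X=1, W=2, Y=1, Z=3) weight 1/384
  (U=0, X=1, W=3, Y=0, Z=0) weight 1/1152
  … 135 more
Group by W:
  weight(W=1) = 4/27
  weight(W=2) = 13/108
  weight(W=3) = 7/108
Total weight = 4/27 + 13/108 + 7/108 = 1/3
P(W=1 | obs) = 4/27 / 1/3 = 4/9
P(W=2 | obs) = 13/108 / 1/3 = 13/36
P(W=3 | obs) = 7/108 / 1/3 = 7/36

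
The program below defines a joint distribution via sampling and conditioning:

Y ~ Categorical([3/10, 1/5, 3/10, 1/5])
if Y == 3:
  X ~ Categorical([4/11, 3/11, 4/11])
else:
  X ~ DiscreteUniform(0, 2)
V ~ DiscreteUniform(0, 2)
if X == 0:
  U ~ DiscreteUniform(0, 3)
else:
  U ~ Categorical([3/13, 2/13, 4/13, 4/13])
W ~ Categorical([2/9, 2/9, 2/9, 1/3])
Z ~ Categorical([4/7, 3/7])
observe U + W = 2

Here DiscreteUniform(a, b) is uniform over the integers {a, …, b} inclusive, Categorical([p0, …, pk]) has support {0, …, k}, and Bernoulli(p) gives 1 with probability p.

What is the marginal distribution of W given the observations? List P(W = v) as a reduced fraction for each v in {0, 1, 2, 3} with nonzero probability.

P(W=0) = 206/509, P(W=1) = 400/1527, P(W=2) = 1/3

Enumerate traces; 216 have nonzero weight after conditioning:
  (Y=0, X=0, V=0, U=0, W=2, Z=0) weight 1/945
  (Y=0, X=0, V=0, U=0, W=2, Z=1) weight 1/1260
  (Y=0, X=0, V=0, U=1, W=1, Z=0) weight 1/945
  (Y=0, X=0, V=0, U=1, W=1, Z=1) weight 1/1260
  (Y=0, X=0, V=0, U=2, W=0, Z=0) weight 1/945
  (Y=0, X=0, V=0, U=2, W=0, Z=1) weight 1/1260
  (Y=0, X=0, V=1, U=0, W=2, Z=0) weight 1/945
  (Y=0, X=0, V=1, U=0, W=2, Z=1) weight 1/1260
  … 208 more
Group by W:
  weight(W=0) = 412/6435
  weight(W=1) = 160/3861
  weight(W=2) = 1018/19305
Total weight = 412/6435 + 160/3861 + 1018/19305 = 1018/6435
P(W=0 | obs) = 412/6435 / 1018/6435 = 206/509
P(W=1 | obs) = 160/3861 / 1018/6435 = 400/1527
P(W=2 | obs) = 1018/19305 / 1018/6435 = 1/3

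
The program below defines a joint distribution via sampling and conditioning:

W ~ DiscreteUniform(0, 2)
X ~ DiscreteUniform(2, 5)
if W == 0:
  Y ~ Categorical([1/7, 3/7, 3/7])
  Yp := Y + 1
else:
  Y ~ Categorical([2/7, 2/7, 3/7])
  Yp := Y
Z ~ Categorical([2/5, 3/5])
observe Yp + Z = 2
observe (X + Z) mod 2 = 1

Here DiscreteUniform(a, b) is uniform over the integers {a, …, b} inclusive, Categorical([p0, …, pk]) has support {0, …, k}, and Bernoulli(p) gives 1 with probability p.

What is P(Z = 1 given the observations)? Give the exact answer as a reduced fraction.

P(Z = 1 | obs) = 5/11

Enumerate traces; 12 have nonzero weight after conditioning:
  (W=0, X=2, Y=0, Z=1) weight 1/140
  (W=0, X=3, Y=1, Z=0) weight 1/70
  (W=0, X=4, Y=0, Z=1) weight 1/140
  (W=0, X=5, Y=1, Z=0) weight 1/70
  (W=1, X=2, Y=1, Z=1) weight 1/70
  (W=1, X=3, Y=2, Z=0) weight 1/70
  (W=1, X=4, Y=1, Z=1) weight 1/70
  (W=1, X=5, Y=2, Z=0) weight 1/70
  … 4 more
Group by Z:
  weight(Z=0) = 3/35
  weight(Z=1) = 1/14
Total weight = 3/35 + 1/14 = 11/70
P(Z=0 | obs) = 3/35 / 11/70 = 6/11
P(Z=1 | obs) = 1/14 / 11/70 = 5/11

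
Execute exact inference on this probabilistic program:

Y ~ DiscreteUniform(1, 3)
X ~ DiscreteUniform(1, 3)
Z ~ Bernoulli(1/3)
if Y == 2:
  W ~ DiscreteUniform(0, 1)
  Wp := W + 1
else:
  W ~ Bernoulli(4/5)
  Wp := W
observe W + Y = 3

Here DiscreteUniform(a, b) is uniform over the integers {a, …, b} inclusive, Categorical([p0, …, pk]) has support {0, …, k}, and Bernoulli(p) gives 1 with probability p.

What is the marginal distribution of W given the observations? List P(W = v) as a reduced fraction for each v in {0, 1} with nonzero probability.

Enumerate traces; 12 have nonzero weight after conditioning:
  (Y=2, X=1, Z=0, W=1) weight 1/27
  (Y=2, X=1, Z=1, W=1) weight 1/54
  (Y=2, X=2, Z=0, W=1) weight 1/27
  (Y=2, X=2, Z=1, W=1) weight 1/54
  (Y=2, X=3, Z=0, W=1) weight 1/27
  (Y=2, X=3, Z=1, W=1) weight 1/54
  (Y=3, X=1, Z=0, W=0) weight 2/135
  (Y=3, X=1, Z=1, W=0) weight 1/135
  … 4 more
Group by W:
  weight(W=0) = 1/15
  weight(W=1) = 1/6
Total weight = 1/15 + 1/6 = 7/30
P(W=0 | obs) = 1/15 / 7/30 = 2/7
P(W=1 | obs) = 1/6 / 7/30 = 5/7

P(W=0) = 2/7, P(W=1) = 5/7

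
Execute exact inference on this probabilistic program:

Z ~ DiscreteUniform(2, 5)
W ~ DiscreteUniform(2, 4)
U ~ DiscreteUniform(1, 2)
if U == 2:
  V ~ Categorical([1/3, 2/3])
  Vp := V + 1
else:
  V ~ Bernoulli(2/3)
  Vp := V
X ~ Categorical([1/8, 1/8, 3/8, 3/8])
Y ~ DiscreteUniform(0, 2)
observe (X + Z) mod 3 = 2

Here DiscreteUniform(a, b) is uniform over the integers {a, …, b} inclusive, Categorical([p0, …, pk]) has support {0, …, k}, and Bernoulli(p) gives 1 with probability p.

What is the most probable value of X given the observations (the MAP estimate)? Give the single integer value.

argmax_v P(X = v | obs) = 3

Enumerate traces; 216 have nonzero weight after conditioning:
  (Z=2, W=2, U=1, V=0, X=0, Y=0) weight 1/1728
  (Z=2, W=2, U=1, V=0, X=0, Y=1) weight 1/1728
  (Z=2, W=2, U=1, V=0, X=0, Y=2) weight 1/1728
  (Z=2, W=2, U=1, V=0, X=3, Y=0) weight 1/576
  (Z=2, W=2, U=1, V=0, X=3, Y=1) weight 1/576
  (Z=2, W=2, U=1, V=0, X=3, Y=2) weight 1/576
  (Z=2, W=2, U=1, V=1, X=0, Y=0) weight 1/864
  (Z=2, W=2, U=1, V=1, X=0, Y=1) weight 1/864
  (Z=3, W=2, U=1, V=0, X=2, Y=0) weight 1/576
  (Z=4, W=2, U=1, V=0, X=1, Y=0) weight 1/1728
  … 206 more
Group by X:
  weight(X=0) = 1/16
  weight(X=1) = 1/32
  weight(X=2) = 3/32
  weight(X=3) = 3/16
Total weight = 1/16 + 1/32 + 3/32 + 3/16 = 3/8
P(X=0 | obs) = 1/16 / 3/8 = 1/6
P(X=1 | obs) = 1/32 / 3/8 = 1/12
P(X=2 | obs) = 3/32 / 3/8 = 1/4
P(X=3 | obs) = 3/16 / 3/8 = 1/2
argmax = 3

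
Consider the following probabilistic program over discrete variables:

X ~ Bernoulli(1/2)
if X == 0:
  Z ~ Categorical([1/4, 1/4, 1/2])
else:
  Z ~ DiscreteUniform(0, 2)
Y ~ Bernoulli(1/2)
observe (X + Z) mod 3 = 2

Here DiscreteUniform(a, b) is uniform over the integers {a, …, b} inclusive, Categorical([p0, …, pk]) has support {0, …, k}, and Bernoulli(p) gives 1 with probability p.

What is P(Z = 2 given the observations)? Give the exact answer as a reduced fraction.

P(Z = 2 | obs) = 3/5

Enumerate traces; 4 have nonzero weight after conditioning:
  (X=0, Z=2, Y=0) weight 1/8
  (X=0, Z=2, Y=1) weight 1/8
  (X=1, Z=1, Y=0) weight 1/12
  (X=1, Z=1, Y=1) weight 1/12
Group by Z:
  weight(Z=1) = 1/6
  weight(Z=2) = 1/4
Total weight = 1/6 + 1/4 = 5/12
P(Z=1 | obs) = 1/6 / 5/12 = 2/5
P(Z=2 | obs) = 1/4 / 5/12 = 3/5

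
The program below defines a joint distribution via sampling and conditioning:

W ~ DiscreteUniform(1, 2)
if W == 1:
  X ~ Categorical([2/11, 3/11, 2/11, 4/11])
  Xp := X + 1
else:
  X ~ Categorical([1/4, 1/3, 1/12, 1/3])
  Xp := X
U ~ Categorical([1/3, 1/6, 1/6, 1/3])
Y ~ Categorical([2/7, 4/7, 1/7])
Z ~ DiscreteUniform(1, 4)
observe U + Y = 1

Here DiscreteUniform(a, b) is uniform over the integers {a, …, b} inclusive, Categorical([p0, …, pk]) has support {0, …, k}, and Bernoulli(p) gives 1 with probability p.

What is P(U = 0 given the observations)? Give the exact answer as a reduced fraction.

Enumerate traces; 64 have nonzero weight after conditioning:
  (W=1, X=0, U=0, Y=1, Z=1) weight 1/231
  (W=1, X=0, U=0, Y=1, Z=2) weight 1/231
  (W=1, X=0, U=0, Y=1, Z=3) weight 1/231
  (W=1, X=0, U=0, Y=1, Z=4) weight 1/231
  (W=1, X=0, U=1, Y=0, Z=1) weight 1/924
  (W=1, X=0, U=1, Y=0, Z=2) weight 1/924
  (W=1, X=0, U=1, Y=0, Z=3) weight 1/924
  (W=1, X=0, U=1, Y=0, Z=4) weight 1/924
  … 56 more
Group by U:
  weight(U=0) = 4/21
  weight(U=1) = 1/21
Total weight = 4/21 + 1/21 = 5/21
P(U=0 | obs) = 4/21 / 5/21 = 4/5
P(U=1 | obs) = 1/21 / 5/21 = 1/5

P(U = 0 | obs) = 4/5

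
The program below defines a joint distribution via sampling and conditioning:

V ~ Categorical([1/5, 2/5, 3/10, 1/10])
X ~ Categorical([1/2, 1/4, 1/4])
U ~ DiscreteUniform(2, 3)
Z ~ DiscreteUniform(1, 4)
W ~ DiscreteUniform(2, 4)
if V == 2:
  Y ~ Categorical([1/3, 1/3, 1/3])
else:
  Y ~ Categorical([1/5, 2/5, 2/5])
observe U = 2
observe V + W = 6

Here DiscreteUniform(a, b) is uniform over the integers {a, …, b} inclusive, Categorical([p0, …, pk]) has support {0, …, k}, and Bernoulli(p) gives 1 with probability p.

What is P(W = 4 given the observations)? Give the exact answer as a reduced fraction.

Enumerate traces; 72 have nonzero weight after conditioning:
  (V=2, X=0, U=2, Z=1, W=4, Y=0) weight 1/480
  (V=2, X=0, U=2, Z=1, W=4, Y=1) weight 1/480
  (V=2, X=0, U=2, Z=1, W=4, Y=2) weight 1/480
  (V=2, X=0, U=2, Z=2, W=4, Y=0) weight 1/480
  (V=2, X=0, U=2, Z=2, W=4, Y=1) weight 1/480
  (V=2, X=0, U=2, Z=2, W=4, Y=2) weight 1/480
  (V=2, X=0, U=2, Z=3, W=4, Y=0) weight 1/480
  (V=2, X=0, U=2, Z=3, W=4, Y=1) weight 1/480
  (V=3, X=0, U=2, Z=1, W=3, Y=0) weight 1/2400
  … 63 more
Group by W:
  weight(W=3) = 1/60
  weight(W=4) = 1/20
Total weight = 1/60 + 1/20 = 1/15
P(W=3 | obs) = 1/60 / 1/15 = 1/4
P(W=4 | obs) = 1/20 / 1/15 = 3/4

P(W = 4 | obs) = 3/4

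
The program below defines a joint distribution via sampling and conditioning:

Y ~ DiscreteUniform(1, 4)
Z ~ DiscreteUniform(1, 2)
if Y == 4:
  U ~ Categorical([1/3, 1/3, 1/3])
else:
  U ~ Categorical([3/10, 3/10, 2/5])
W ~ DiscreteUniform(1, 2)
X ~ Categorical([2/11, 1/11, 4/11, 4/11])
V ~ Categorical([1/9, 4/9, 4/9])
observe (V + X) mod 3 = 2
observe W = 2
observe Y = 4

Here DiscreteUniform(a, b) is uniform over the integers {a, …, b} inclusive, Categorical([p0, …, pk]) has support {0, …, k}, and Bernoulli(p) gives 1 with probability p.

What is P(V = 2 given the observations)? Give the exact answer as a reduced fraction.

Enumerate traces; 24 have nonzero weight after conditioning:
  (Y=4, Z=1, U=0, W=2, X=0, V=2) weight 1/594
  (Y=4, Z=1, U=0, W=2, X=1, V=1) weight 1/1188
  (Y=4, Z=1, U=0, W=2, X=2, V=0) weight 1/1188
  (Y=4, Z=1, U=0, W=2, X=3, V=2) weight 1/297
  (Y=4, Z=1, U=1, W=2, X=0, V=2) weight 1/594
  (Y=4, Z=1, U=1, W=2, X=1, V=1) weight 1/1188
  (Y=4, Z=1, U=1, W=2, X=2, V=0) weight 1/1188
  (Y=4, Z=1, U=1, W=2, X=3, V=2) weight 1/297
  … 16 more
Group by V:
  weight(V=0) = 1/198
  weight(V=1) = 1/198
  weight(V=2) = 1/33
Total weight = 1/198 + 1/198 + 1/33 = 4/99
P(V=0 | obs) = 1/198 / 4/99 = 1/8
P(V=1 | obs) = 1/198 / 4/99 = 1/8
P(V=2 | obs) = 1/33 / 4/99 = 3/4

P(V = 2 | obs) = 3/4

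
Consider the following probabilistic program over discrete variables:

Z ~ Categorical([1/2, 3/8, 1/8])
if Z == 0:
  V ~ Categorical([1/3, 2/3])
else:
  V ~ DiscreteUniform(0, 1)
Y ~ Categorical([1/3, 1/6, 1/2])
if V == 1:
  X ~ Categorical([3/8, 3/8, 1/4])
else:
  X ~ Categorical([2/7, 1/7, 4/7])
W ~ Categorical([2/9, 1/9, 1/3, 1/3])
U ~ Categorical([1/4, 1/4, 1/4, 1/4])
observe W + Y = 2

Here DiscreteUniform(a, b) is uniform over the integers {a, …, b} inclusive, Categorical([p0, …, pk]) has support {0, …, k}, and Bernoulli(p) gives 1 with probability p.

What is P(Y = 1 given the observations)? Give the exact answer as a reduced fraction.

P(Y = 1 | obs) = 1/13

Enumerate traces; 216 have nonzero weight after conditioning:
  (Z=0, V=0, Y=0, X=0, W=2, U=0) weight 1/756
  (Z=0, V=0, Y=0, X=0, W=2, U=1) weight 1/756
  (Z=0, V=0, Y=0, X=0, W=2, U=2) weight 1/756
  (Z=0, V=0, Y=0, X=0, W=2, U=3) weight 1/756
  (Z=0, V=0, Y=0, X=1, W=2, U=0) weight 1/1512
  (Z=0, V=0, Y=0, X=1, W=2, U=1) weight 1/1512
  (Z=0, V=0, Y=0, X=1, W=2, U=2) weight 1/1512
  (Z=0, V=0, Y=0, X=1, W=2, U=3) weight 1/1512
  (Z=0, V=0, Y=1, X=0, W=1, U=0) weight 1/4536
  (Z=0, V=0, Y=2, X=0, W=0, U=0) weight 1/756
  … 206 more
Group by Y:
  weight(Y=0) = 1/9
  weight(Y=1) = 1/54
  weight(Y=2) = 1/9
Total weight = 1/9 + 1/54 + 1/9 = 13/54
P(Y=0 | obs) = 1/9 / 13/54 = 6/13
P(Y=1 | obs) = 1/54 / 13/54 = 1/13
P(Y=2 | obs) = 1/9 / 13/54 = 6/13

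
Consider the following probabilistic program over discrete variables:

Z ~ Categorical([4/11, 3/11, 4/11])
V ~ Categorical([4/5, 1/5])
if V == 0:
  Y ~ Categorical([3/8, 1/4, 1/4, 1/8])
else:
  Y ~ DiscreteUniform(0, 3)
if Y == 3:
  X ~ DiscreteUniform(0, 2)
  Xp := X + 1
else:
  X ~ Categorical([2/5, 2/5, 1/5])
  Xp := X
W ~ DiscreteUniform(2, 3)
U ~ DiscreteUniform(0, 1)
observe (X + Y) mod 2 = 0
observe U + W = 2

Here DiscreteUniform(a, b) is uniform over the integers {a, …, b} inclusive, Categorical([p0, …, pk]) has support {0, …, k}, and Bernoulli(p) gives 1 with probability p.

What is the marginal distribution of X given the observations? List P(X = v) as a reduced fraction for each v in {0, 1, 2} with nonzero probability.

P(X=0) = 8/17, P(X=1) = 5/17, P(X=2) = 4/17

Enumerate traces; 36 have nonzero weight after conditioning:
  (Z=0, V=0, Y=0, X=0, W=2, U=0) weight 3/275
  (Z=0, V=0, Y=0, X=2, W=2, U=0) weight 3/550
  (Z=0, V=0, Y=1, X=1, W=2, U=0) weight 2/275
  (Z=0, V=0, Y=2, X=0, W=2, U=0) weight 2/275
  (Z=0, V=0, Y=2, X=2, W=2, U=0) weight 1/275
  (Z=0, V=0, Y=3, X=1, W=2, U=0) weight 1/330
  (Z=0, V=1, Y=0, X=0, W=2, U=0) weight 1/550
  (Z=0, V=1, Y=0, X=2, W=2, U=0) weight 1/1100
  … 28 more
Group by X:
  weight(X=0) = 3/50
  weight(X=1) = 3/80
  weight(X=2) = 3/100
Total weight = 3/50 + 3/80 + 3/100 = 51/400
P(X=0 | obs) = 3/50 / 51/400 = 8/17
P(X=1 | obs) = 3/80 / 51/400 = 5/17
P(X=2 | obs) = 3/100 / 51/400 = 4/17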